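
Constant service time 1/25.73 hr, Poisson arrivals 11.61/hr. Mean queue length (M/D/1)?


ρ = 11.61/25.73 = 0.4512
M/D/1: Lq = ρ²/(2(1−ρ)) = 0.2036/(2·0.5488) = 0.18551

Final: 0.18551


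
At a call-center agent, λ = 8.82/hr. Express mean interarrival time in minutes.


Mean interarrival time = 1/λ = 1/8.82 hour = 0.11338 hour
In minutes: 0.11338 × 60 = 6.8027 min

Final: 6.8027 min


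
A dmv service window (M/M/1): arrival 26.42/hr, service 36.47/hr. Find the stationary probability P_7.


ρ = 26.42/36.47 = 0.7244
P_n = (1−ρ)·ρ^n = (1 − 0.7244)·0.7244^7 = 0.2756·0.104708 = 0.028854

Final: 0.028854


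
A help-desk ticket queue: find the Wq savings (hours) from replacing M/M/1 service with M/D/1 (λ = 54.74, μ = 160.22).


ρ = 54.74/160.22 = 0.3417
Wq(M/M/1) = ρ/(μ−λ) = 0.3417/105.48 = 0.003239 hr
Wq(M/D/1) = ρ/(2(μ−λ)) = 0.001620 hr
Savings = 0.003239 − 0.001620 = 0.001620 hr

Final: 0.001620 hr


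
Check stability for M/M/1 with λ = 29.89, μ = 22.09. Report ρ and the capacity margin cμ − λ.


Total capacity cμ = 1·22.09 = 22.09/hr
ρ = λ/(cμ) = 29.89/22.09 = 1.3531
Stable ⇔ ρ < 1: NO
Spare capacity = cμ − λ = 22.09 − 29.89 = -7.80/hr

Final: ρ = 1.3531; unstable; margin = -7.80/hr


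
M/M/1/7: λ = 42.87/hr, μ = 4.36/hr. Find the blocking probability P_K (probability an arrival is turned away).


ρ = λ/μ = 42.87/4.36 = 9.8326
P_K = (1−ρ)ρ^K/(1−ρ^(K+1)) = (-8.8326·8885235.839211)/(1 − 87364692.758477)
= -78479456.919266/-87364691.758477 = 0.898297

Final: 0.898297


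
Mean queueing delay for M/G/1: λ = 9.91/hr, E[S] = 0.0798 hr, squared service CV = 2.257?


ρ = λ·E[S] = 9.91·0.0798 = 0.7908
E[S²] = E[S]²(1+C_s²) = 0.0798²·(1+2.257) = 0.020741
Wq = λ·E[S²]/(2(1−ρ)) = 9.91·0.020741/(2·0.2092) = 0.49130 hr

Final: 0.49130 hr


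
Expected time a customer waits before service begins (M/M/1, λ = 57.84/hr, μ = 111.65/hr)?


ρ = 57.84/111.65 = 0.5180
Wq = ρ/(μ−λ) = 0.5180/(111.65 − 57.84) = 0.5180/53.81 = 0.009627 hr

Final: 0.009627 hr


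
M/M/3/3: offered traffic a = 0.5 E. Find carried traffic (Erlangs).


B(3,0.5) = 0.012658 (Erlang-B)
Carried load = a(1 − B) = 0.5·(1 − 0.012658) = 0.5·0.987342 = 0.4937 E

Final: 0.4937 Erlangs


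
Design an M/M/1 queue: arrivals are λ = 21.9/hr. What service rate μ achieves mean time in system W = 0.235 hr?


W = 1/(μ−λ) ⇒ μ − λ = 1/W = 1/0.235 = 4.2553
μ = λ + 1/W = 21.9 + 4.2553 = 26.1553 per hr

Final: 26.1553 /hr


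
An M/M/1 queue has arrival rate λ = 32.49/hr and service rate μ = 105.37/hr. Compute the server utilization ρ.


ρ = λ/μ = 32.49/105.37 = 0.3083

Final: 0.3083


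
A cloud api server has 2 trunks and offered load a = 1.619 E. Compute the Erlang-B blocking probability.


B(c,a) = (a^c/c!) / Σ_{k=0}^{c} a^k/k!
a^2/2! = 1.310580
Σ terms (k=0..2): 1.00000 + 1.61900 + 1.31058 = 3.929581
B = 1.310580/3.929581 = 0.333517

Final: 0.333517


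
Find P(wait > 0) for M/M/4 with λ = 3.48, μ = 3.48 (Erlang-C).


a = λ/μ = 1.0000; ρ = a/4 = 0.2500
P₀ = 0.367347 (from M/M/c formula)
C(c,a) = [a^c/(c!(1−ρ))]·P₀ = [1.00000/(24·0.7500)]·0.367347
= 0.05556·0.367347 = 0.020408

Final: 0.020408


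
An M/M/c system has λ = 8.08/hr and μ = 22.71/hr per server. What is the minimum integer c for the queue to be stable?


Stability requires cμ > λ ⇔ c > λ/μ.
λ/μ = 8.08/22.71 = 0.3558
Minimum integer c = ⌊0.3558⌋ + 1 = 1
Check: 1·22.71 = 22.71 > 8.08, while 0·22.71 = 0.00 ≤ 8.08

Final: 1 servers


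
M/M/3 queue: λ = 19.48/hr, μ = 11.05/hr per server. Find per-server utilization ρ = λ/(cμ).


ρ = λ/(cμ) = 19.48/(3·11.05) = 19.48/33.15 = 0.5876

Final: 0.5876


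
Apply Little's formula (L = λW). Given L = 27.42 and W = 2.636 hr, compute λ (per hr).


λ = L/W = 27.42/2.636 = 10.4021 /hr

Final: 10.4021 /hr


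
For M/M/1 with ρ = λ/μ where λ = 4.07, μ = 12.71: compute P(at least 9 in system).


ρ = 4.07/12.71 = 0.3202
P(N ≥ n) = ρ^n = 0.3202^9 = 0.00003540

Final: 0.00003540


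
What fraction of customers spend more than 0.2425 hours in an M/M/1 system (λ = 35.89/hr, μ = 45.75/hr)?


W ~ Exponential(μ−λ) for M/M/1.
μ − λ = 45.75 − 35.89 = 9.8600
P(W > t) = e^{−(μ−λ)t} = e^{−2.3910} = 0.091534

Final: 0.091534


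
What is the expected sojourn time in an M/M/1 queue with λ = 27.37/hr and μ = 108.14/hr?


W = 1/(μ−λ) = 1/(108.14 − 27.37) = 1/80.77 = 0.01238 hr

Final: 0.01238 hr


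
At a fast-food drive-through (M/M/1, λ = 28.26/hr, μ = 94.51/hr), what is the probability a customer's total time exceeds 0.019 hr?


W ~ Exponential(μ−λ) for M/M/1.
μ − λ = 94.51 − 28.26 = 66.2500
P(W > t) = e^{−(μ−λ)t} = e^{−1.2588} = 0.284009

Final: 0.284009


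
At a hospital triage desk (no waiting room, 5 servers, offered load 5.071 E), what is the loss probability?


B(c,a) = (a^c/c!) / Σ_{k=0}^{c} a^k/k!
a^5/5! = 27.943886
Σ terms (k=0..5): 1.00000 + 5.07100 + 12.85752 + 21.73350 + 27.55264 + 27.94389 = 96.158541
B = 27.943886/96.158541 = 0.290602

Final: 0.290602


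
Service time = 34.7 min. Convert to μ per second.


μ = 1/(service time) in consistent units.
1 second = 0.0166667 min, so μ = 0.0166667/34.7 = 0.0004803 per second

Final: 0.0004803 /sec


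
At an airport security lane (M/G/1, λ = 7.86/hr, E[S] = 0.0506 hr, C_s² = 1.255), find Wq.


ρ = λ·E[S] = 7.86·0.0506 = 0.3977
E[S²] = E[S]²(1+C_s²) = 0.0506²·(1+1.255) = 0.005774
Wq = λ·E[S²]/(2(1−ρ)) = 7.86·0.005774/(2·0.6023) = 0.03767 hr

Final: 0.03767 hr


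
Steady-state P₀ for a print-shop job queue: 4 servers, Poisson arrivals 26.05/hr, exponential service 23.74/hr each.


a = λ/μ = 26.05/23.74 = 1.0973; ρ = a/c = 0.2743
Σ_{k=0}^{3} a^k/k! (terms k=0..3) = 1.00000 + 1.09730 + 0.60204 + 0.22021 = 2.91955
Tail: a^4/(4!(1−ρ)) = 1.44980/(24·0.7257) = 0.08324
P₀ = 1/(2.91955 + 0.08324) = 1/3.00279 = 0.333023

Final: 0.333023


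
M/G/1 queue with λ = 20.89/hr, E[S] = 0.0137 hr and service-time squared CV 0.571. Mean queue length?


ρ = λ·E[S] = 20.89·0.0137 = 0.2862
Lq = ρ²(1+C_s²)/(2(1−ρ)) = 0.08191·(1+0.571)/(2·0.7138)
= 0.08191·1.5710/1.4276 = 0.09013

Final: 0.09013


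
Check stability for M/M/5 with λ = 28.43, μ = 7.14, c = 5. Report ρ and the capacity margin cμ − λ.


Total capacity cμ = 5·7.14 = 35.70/hr
ρ = λ/(cμ) = 28.43/35.70 = 0.7964
Stable ⇔ ρ < 1: YES
Spare capacity = cμ − λ = 35.70 − 28.43 = 7.27/hr

Final: ρ = 0.7964; stable; margin = 7.27/hr


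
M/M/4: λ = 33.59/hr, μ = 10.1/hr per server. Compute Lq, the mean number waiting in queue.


a = λ/μ = 3.3257; ρ = a/4 = 0.8314
P₀ = 0.021633
Lq = P₀·a^c·ρ / (c!·(1−ρ)²) = 0.021633·122.33607·0.8314/(24·0.02841)
= 3.22663

Final: 3.22663


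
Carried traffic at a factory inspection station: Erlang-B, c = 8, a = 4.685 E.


B(8,4.685) = 0.055913 (Erlang-B)
Carried load = a(1 − B) = 4.685·(1 − 0.055913) = 4.685·0.944087 = 4.4230 E

Final: 4.4230 Erlangs


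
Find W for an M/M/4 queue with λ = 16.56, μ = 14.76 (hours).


a = 1.1220; ρ = 0.2805; P₀ = 0.324836
Lq = P₀·a^c·ρ/(c!(1−ρ)²) = 0.01162
Wq = Lq/λ = 0.01162/16.56 = 0.0007017 hr
W = Wq + 1/μ = 0.0007017 + 0.06775 = 0.06845 hr

Final: 0.06845 hr


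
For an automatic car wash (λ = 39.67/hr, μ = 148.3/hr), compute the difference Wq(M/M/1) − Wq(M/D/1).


ρ = 39.67/148.3 = 0.2675
Wq(M/M/1) = ρ/(μ−λ) = 0.2675/108.63 = 0.002462 hr
Wq(M/D/1) = ρ/(2(μ−λ)) = 0.001231 hr
Savings = 0.002462 − 0.001231 = 0.001231 hr

Final: 0.001231 hr


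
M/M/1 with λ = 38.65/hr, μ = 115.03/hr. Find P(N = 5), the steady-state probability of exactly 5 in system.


ρ = 38.65/115.03 = 0.3360
P_n = (1−ρ)·ρ^n = (1 − 0.3360)·0.3360^5 = 0.6640·0.004282 = 0.002844

Final: 0.002844


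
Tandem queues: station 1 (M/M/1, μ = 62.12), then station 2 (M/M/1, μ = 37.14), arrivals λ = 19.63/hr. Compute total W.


Each node sees arrival rate λ = 19.63/hr (tandem ⇒ throughput preserved).
W₁ = 1/(μ₁−λ) = 1/(62.12−19.63) = 0.02353 hr
W₂ = 1/(μ₂−λ) = 1/(37.14−19.63) = 0.05711 hr
W_total = W₁ + W₂ = 0.02353 + 0.05711 = 0.08065 hr

Final: 0.08065 hr


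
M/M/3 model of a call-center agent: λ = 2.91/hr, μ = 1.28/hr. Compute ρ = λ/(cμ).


ρ = λ/(cμ) = 2.91/(3·1.28) = 2.91/3.84 = 0.7578

Final: 0.7578


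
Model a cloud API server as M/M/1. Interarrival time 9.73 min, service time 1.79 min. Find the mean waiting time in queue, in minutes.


λ = 60/9.73 = 6.1665 /hr
μ = 60/1.79 = 33.5196 /hr
ρ = λ/μ = 6.1665/33.5196 = 0.1840
Wq = ρ/(μ−λ) = 0.1840/(33.5196−6.1665) = 0.006726 hr
In minutes: 0.006726·60 = 0.4035 min

Final: 0.4035 min


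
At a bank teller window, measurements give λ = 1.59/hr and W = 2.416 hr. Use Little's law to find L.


L = λW = 1.59·2.416 = 3.8414

Final: 3.8414


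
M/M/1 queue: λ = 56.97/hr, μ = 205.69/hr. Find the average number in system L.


ρ = λ/μ = 56.97/205.69 = 0.2770
L = ρ/(1−ρ) = 0.2770/(1 − 0.2770) = 0.2770/0.7230 = 0.3831

Final: 0.3831


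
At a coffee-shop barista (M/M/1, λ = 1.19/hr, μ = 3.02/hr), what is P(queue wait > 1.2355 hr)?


ρ = 1.19/3.02 = 0.3940
P(Wq > t) = ρ·e^{−(μ−λ)t} = 0.3940·e^{−2.2610}
= 0.3940·0.104250 = 0.041079

Final: 0.041079


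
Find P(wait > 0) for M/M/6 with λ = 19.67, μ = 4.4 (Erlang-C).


a = λ/μ = 4.4705; ρ = a/6 = 0.7451
P₀ = 0.009491 (from M/M/c formula)
C(c,a) = [a^c/(c!(1−ρ))]·P₀ = [7981.97017/(720·0.2549)]·0.009491
= 43.48770·0.009491 = 0.412747

Final: 0.412747


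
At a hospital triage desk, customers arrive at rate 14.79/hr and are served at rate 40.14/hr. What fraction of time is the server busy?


ρ = λ/μ = 14.79/40.14 = 0.3685

Final: 0.3685


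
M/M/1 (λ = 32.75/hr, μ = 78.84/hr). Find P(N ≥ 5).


ρ = 32.75/78.84 = 0.4154
P(N ≥ n) = ρ^n = 0.4154^5 = 0.012369

Final: 0.012369


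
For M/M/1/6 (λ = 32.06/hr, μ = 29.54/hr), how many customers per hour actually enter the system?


ρ = 1.0853; P_K = (1−ρ)ρ^6/(1−ρ^7) = 0.180201
λ_eff = λ(1 − P_K) = 32.06·(1 − 0.180201) = 32.06·0.819799 = 26.2828 /hr

Final: 26.2828 /hr


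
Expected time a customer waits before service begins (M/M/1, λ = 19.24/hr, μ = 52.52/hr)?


ρ = 19.24/52.52 = 0.3663
Wq = ρ/(μ−λ) = 0.3663/(52.52 − 19.24) = 0.3663/33.28 = 0.01101 hr

Final: 0.01101 hr


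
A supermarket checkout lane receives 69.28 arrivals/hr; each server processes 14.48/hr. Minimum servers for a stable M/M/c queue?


Stability requires cμ > λ ⇔ c > λ/μ.
λ/μ = 69.28/14.48 = 4.7845
Minimum integer c = ⌊4.7845⌋ + 1 = 5
Check: 5·14.48 = 72.40 > 69.28, while 4·14.48 = 57.92 ≤ 69.28

Final: 5 servers


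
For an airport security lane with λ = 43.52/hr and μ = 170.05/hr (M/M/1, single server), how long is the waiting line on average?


ρ = 43.52/170.05 = 0.2559
Lq = ρ²/(1−ρ) = 0.06550/0.7441 = 0.08803

Final: 0.08803


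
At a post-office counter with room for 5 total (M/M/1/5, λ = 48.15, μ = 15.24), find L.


ρ = 48.15/15.24 = 3.1594
L = ρ[1 − (K+1)ρ^K + Kρ^(K+1)] / [(1−ρ)(1−ρ^(K+1))]
Numerator: 3.1594·(1 − 6·314.815874 + 5·994.644640) = 9747.935777
Denominator: (-2.1594)·(-993.644640) = 2145.724745
L = 9747.935777/2145.724745 = 4.5430

Final: 4.5430


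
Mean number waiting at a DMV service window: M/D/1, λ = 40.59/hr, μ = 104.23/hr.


ρ = 40.59/104.23 = 0.3894
M/D/1: Lq = ρ²/(2(1−ρ)) = 0.1517/(2·0.6106) = 0.12419

Final: 0.12419


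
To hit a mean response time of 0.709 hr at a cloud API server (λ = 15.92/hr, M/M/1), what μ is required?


W = 1/(μ−λ) ⇒ μ − λ = 1/W = 1/0.709 = 1.4104
μ = λ + 1/W = 15.92 + 1.4104 = 17.3304 per hr

Final: 17.3304 /hr


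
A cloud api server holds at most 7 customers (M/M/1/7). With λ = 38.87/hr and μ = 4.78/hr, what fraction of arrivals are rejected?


ρ = λ/μ = 38.87/4.78 = 8.1318
P_K = (1−ρ)ρ^K/(1−ρ^(K+1)) = (-7.1318·2351291.685511)/(1 − 19120231.760634)
= -16768940.075123/-19120230.760634 = 0.877026

Final: 0.877026


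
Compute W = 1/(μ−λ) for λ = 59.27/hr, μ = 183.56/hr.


W = 1/(μ−λ) = 1/(183.56 − 59.27) = 1/124.29 = 0.008046 hr

Final: 0.008046 hr


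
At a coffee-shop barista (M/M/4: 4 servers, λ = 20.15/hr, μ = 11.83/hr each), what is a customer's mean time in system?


a = 1.7033; ρ = 0.4258; P₀ = 0.178945
Lq = P₀·a^c·ρ/(c!(1−ρ)²) = 0.08106
Wq = Lq/λ = 0.08106/20.15 = 0.004023 hr
W = Wq + 1/μ = 0.004023 + 0.08453 = 0.08855 hr

Final: 0.08855 hr


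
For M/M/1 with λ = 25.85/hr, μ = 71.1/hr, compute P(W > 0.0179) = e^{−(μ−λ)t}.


W ~ Exponential(μ−λ) for M/M/1.
μ − λ = 71.1 − 25.85 = 45.2500
P(W > t) = e^{−(μ−λ)t} = e^{−0.8100} = 0.444869

Final: 0.444869


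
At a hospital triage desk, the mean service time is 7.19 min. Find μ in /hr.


μ = 1/(service time) in consistent units.
1 hour = 60 min, so μ = 60/7.19 = 8.3449 per hour

Final: 8.3449 /hr


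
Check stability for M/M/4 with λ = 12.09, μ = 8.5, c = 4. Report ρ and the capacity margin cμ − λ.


Total capacity cμ = 4·8.5 = 34.00/hr
ρ = λ/(cμ) = 12.09/34.00 = 0.3556
Stable ⇔ ρ < 1: YES
Spare capacity = cμ − λ = 34.00 − 12.09 = 21.91/hr

Final: ρ = 0.3556; stable; margin = 21.91/hr


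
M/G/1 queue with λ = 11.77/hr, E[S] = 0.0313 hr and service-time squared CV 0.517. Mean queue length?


ρ = λ·E[S] = 11.77·0.0313 = 0.3684
Lq = ρ²(1+C_s²)/(2(1−ρ)) = 0.1357·(1+0.517)/(2·0.6316)
= 0.1357·1.5170/1.2632 = 0.16299

Final: 0.16299


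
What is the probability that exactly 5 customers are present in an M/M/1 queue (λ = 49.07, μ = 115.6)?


ρ = 49.07/115.6 = 0.4245
P_n = (1−ρ)·ρ^n = (1 − 0.4245)·0.4245^5 = 0.5755·0.013781 = 0.007931

Final: 0.007931


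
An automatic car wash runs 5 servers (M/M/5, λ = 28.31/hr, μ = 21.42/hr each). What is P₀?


a = λ/μ = 28.31/21.42 = 1.3217; ρ = a/c = 0.2643
Σ_{k=0}^{4} a^k/k! (terms k=0..4) = 1.00000 + 1.32166 + 0.87340 + 0.38478 + 0.12714 = 3.70697
Tail: a^5/(5!(1−ρ)) = 4.03276/(120·0.7357) = 0.04568
P₀ = 1/(3.70697 + 0.04568) = 1/3.75265 = 0.266478

Final: 0.266478


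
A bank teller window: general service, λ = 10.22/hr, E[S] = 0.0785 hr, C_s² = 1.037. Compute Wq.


ρ = λ·E[S] = 10.22·0.0785 = 0.8023
E[S²] = E[S]²(1+C_s²) = 0.0785²·(1+1.037) = 0.012553
Wq = λ·E[S²]/(2(1−ρ)) = 10.22·0.012553/(2·0.1977) = 0.32440 hr

Final: 0.32440 hr


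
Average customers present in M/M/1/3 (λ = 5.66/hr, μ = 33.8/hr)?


ρ = 5.66/33.8 = 0.1675
L = ρ[1 − (K+1)ρ^K + Kρ^(K+1)] / [(1−ρ)(1−ρ^(K+1))]
Numerator: 0.1675·(1 − 4·0.004696 + 3·0.0007863) = 0.164705
Denominator: (0.8325)·(0.999214) = 0.831890
L = 0.164705/0.831890 = 0.1980

Final: 0.1980


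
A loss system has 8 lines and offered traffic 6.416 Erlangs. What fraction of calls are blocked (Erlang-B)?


B(c,a) = (a^c/c!) / Σ_{k=0}^{c} a^k/k!
a^8/8! = 71.218745
Σ terms (k=0..8): 1.00000 + 6.41600 + 20.58253 + 44.01917 + 70.60674 + 90.60257 + 96.88435 + 88.80143 + 71.21875 = 490.131535
B = 71.218745/490.131535 = 0.145305

Final: 0.145305


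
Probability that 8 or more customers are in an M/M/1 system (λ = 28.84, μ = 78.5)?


ρ = 28.84/78.5 = 0.3674
P(N ≥ n) = ρ^n = 0.3674^8 = 0.0003319

Final: 0.0003319


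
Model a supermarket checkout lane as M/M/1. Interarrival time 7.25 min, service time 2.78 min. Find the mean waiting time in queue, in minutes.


λ = 60/7.25 = 8.2759 /hr
μ = 60/2.78 = 21.5827 /hr
ρ = λ/μ = 8.2759/21.5827 = 0.3834
Wq = ρ/(μ−λ) = 0.3834/(21.5827−8.2759) = 0.02882 hr
In minutes: 0.02882·60 = 1.729 min

Final: 1.729 min


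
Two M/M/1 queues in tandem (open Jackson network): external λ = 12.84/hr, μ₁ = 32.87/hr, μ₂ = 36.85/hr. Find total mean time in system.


Each node sees arrival rate λ = 12.84/hr (tandem ⇒ throughput preserved).
W₁ = 1/(μ₁−λ) = 1/(32.87−12.84) = 0.04993 hr
W₂ = 1/(μ₂−λ) = 1/(36.85−12.84) = 0.04165 hr
W_total = W₁ + W₂ = 0.04993 + 0.04165 = 0.09157 hr

Final: 0.09157 hr


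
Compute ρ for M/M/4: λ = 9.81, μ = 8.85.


ρ = λ/(cμ) = 9.81/(4·8.85) = 9.81/35.40 = 0.2771

Final: 0.2771


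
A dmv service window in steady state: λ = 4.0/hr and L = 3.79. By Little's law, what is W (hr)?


W = L/λ = 3.79/4.0 = 0.9475 hr

Final: 0.9475 hr


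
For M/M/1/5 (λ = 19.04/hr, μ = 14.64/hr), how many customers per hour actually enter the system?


ρ = 1.3005; P_K = (1−ρ)ρ^5/(1−ρ^6) = 0.291289
λ_eff = λ(1 − P_K) = 19.04·(1 − 0.291289) = 19.04·0.708711 = 13.4939 /hr

Final: 13.4939 /hr


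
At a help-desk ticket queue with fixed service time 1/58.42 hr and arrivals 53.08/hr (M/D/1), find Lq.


ρ = 53.08/58.42 = 0.9086
M/D/1: Lq = ρ²/(2(1−ρ)) = 0.8255/(2·0.09141) = 4.51574

Final: 4.51574


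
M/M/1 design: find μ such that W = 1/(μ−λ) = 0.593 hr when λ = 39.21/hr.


W = 1/(μ−λ) ⇒ μ − λ = 1/W = 1/0.593 = 1.6863
μ = λ + 1/W = 39.21 + 1.6863 = 40.8963 per hr

Final: 40.8963 /hr


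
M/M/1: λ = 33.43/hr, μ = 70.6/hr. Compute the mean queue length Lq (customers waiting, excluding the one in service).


ρ = 33.43/70.6 = 0.4735
Lq = ρ²/(1−ρ) = 0.2242/0.5265 = 0.4259

Final: 0.4259


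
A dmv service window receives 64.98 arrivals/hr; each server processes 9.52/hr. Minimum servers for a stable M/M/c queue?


Stability requires cμ > λ ⇔ c > λ/μ.
λ/μ = 64.98/9.52 = 6.8256
Minimum integer c = ⌊6.8256⌋ + 1 = 7
Check: 7·9.52 = 66.64 > 64.98, while 6·9.52 = 57.12 ≤ 64.98

Final: 7 servers


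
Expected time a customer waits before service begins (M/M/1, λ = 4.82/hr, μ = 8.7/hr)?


ρ = 4.82/8.7 = 0.5540
Wq = ρ/(μ−λ) = 0.5540/(8.7 − 4.82) = 0.5540/3.88 = 0.1428 hr

Final: 0.1428 hr


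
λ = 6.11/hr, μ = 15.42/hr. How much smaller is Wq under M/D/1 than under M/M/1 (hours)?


ρ = 6.11/15.42 = 0.3962
Wq(M/M/1) = ρ/(μ−λ) = 0.3962/9.31 = 0.04256 hr
Wq(M/D/1) = ρ/(2(μ−λ)) = 0.02128 hr
Savings = 0.04256 − 0.02128 = 0.02128 hr

Final: 0.02128 hr


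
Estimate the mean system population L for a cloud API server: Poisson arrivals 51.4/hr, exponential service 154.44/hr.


ρ = λ/μ = 51.4/154.44 = 0.3328
L = ρ/(1−ρ) = 0.3328/(1 − 0.3328) = 0.3328/0.6672 = 0.4988

Final: 0.4988


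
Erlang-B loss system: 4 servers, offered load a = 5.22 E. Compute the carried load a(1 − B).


B(4,5.22) = 0.415328 (Erlang-B)
Carried load = a(1 − B) = 5.22·(1 − 0.415328) = 5.22·0.584672 = 3.0520 E

Final: 3.0520 Erlangs


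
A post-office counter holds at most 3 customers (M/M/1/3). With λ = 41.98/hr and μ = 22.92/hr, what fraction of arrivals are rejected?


ρ = λ/μ = 41.98/22.92 = 1.8316
P_K = (1−ρ)ρ^K/(1−ρ^(K+1)) = (-0.8316·6.144456)/(1 − 11.254113)
= -5.109657/-10.254113 = 0.498303

Final: 0.498303


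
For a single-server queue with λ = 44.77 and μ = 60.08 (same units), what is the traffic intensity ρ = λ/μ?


ρ = λ/μ = 44.77/60.08 = 0.7452

Final: 0.7452


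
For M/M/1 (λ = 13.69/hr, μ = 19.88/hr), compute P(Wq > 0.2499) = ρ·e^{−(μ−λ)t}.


ρ = 13.69/19.88 = 0.6886
P(Wq > t) = ρ·e^{−(μ−λ)t} = 0.6886·e^{−1.5469}
= 0.6886·0.212911 = 0.146617

Final: 0.146617


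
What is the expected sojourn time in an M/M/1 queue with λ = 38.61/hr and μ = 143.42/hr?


W = 1/(μ−λ) = 1/(143.42 − 38.61) = 1/104.81 = 0.009541 hr

Final: 0.009541 hr


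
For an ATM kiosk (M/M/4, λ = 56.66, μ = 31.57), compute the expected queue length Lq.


a = λ/μ = 1.7947; ρ = a/4 = 0.4487
P₀ = 0.162524
Lq = P₀·a^c·ρ / (c!·(1−ρ)²) = 0.162524·10.37547·0.4487/(24·0.30395)
= 0.10372

Final: 0.10372


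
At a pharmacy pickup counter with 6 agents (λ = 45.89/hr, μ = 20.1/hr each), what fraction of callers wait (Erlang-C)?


a = λ/μ = 2.2831; ρ = a/6 = 0.3805
P₀ = 0.101634 (from M/M/c formula)
C(c,a) = [a^c/(c!(1−ρ))]·P₀ = [141.62242/(720·0.6195)]·0.101634
= 0.31752·0.101634 = 0.032270

Final: 0.032270


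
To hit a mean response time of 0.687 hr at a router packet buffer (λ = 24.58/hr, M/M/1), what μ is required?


W = 1/(μ−λ) ⇒ μ − λ = 1/W = 1/0.687 = 1.4556
μ = λ + 1/W = 24.58 + 1.4556 = 26.0356 per hr

Final: 26.0356 /hr


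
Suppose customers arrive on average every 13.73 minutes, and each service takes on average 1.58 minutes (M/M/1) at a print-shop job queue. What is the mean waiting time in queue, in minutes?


λ = 60/13.73 = 4.3700 /hr
μ = 60/1.58 = 37.9747 /hr
ρ = λ/μ = 4.3700/37.9747 = 0.1151
Wq = ρ/(μ−λ) = 0.1151/(37.9747−4.3700) = 0.003424 hr
In minutes: 0.003424·60 = 0.2055 min

Final: 0.2055 min


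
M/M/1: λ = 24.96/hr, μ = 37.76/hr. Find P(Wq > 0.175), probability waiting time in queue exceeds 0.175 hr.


ρ = 24.96/37.76 = 0.6610
P(Wq > t) = ρ·e^{−(μ−λ)t} = 0.6610·e^{−2.2400}
= 0.6610·0.106459 = 0.070371

Final: 0.070371


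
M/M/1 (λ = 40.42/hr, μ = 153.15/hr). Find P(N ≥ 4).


ρ = 40.42/153.15 = 0.2639
P(N ≥ n) = ρ^n = 0.2639^4 = 0.004852

Final: 0.004852


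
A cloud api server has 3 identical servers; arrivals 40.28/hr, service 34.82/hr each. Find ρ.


ρ = λ/(cμ) = 40.28/(3·34.82) = 40.28/104.46 = 0.3856

Final: 0.3856


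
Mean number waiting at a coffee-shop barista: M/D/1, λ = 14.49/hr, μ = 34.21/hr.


ρ = 14.49/34.21 = 0.4236
M/D/1: Lq = ρ²/(2(1−ρ)) = 0.1794/(2·0.5764) = 0.15561

Final: 0.15561


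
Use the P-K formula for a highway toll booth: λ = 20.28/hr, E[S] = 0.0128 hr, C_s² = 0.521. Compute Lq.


ρ = λ·E[S] = 20.28·0.0128 = 0.2596
Lq = ρ²(1+C_s²)/(2(1−ρ)) = 0.06738·(1+0.521)/(2·0.7404)
= 0.06738·1.5210/1.4808 = 0.06921

Final: 0.06921


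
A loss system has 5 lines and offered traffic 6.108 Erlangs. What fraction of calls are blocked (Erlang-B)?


B(c,a) = (a^c/c!) / Σ_{k=0}^{c} a^k/k!
a^5/5! = 70.845765
Σ terms (k=0..5): 1.00000 + 6.10800 + 18.65383 + 37.97920 + 57.99424 + 70.84577 = 192.581041
B = 70.845765/192.581041 = 0.367875

Final: 0.367875


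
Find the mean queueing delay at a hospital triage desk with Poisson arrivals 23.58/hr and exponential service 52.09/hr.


ρ = 23.58/52.09 = 0.4527
Wq = ρ/(μ−λ) = 0.4527/(52.09 − 23.58) = 0.4527/28.51 = 0.01588 hr

Final: 0.01588 hr


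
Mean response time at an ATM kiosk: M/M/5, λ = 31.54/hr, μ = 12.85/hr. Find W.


a = 2.4545; ρ = 0.4909; P₀ = 0.084022
Lq = P₀·a^c·ρ/(c!(1−ρ)²) = 0.11814
Wq = Lq/λ = 0.11814/31.54 = 0.003746 hr
W = Wq + 1/μ = 0.003746 + 0.07782 = 0.08157 hr

Final: 0.08157 hr


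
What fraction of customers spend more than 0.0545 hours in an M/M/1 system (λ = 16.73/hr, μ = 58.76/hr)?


W ~ Exponential(μ−λ) for M/M/1.
μ − λ = 58.76 − 16.73 = 42.0300
P(W > t) = e^{−(μ−λ)t} = e^{−2.2906} = 0.101202

Final: 0.101202


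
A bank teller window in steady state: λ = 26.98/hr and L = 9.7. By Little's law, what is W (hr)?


W = L/λ = 9.7/26.98 = 0.3595 hr

Final: 0.3595 hr


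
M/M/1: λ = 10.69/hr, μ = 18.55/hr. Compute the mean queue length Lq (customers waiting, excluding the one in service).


ρ = 10.69/18.55 = 0.5763
Lq = ρ²/(1−ρ) = 0.3321/0.4237 = 0.7838

Final: 0.7838


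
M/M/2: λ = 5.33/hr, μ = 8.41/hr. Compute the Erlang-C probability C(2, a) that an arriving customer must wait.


a = λ/μ = 0.6338; ρ = a/2 = 0.3169
P₀ = 0.518736 (from M/M/c formula)
C(c,a) = [a^c/(c!(1−ρ))]·P₀ = [0.40166/(2·0.6831)]·0.518736
= 0.29399·0.518736 = 0.152505

Final: 0.152505


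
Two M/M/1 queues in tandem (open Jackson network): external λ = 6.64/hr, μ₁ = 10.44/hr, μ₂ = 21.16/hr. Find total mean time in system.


Each node sees arrival rate λ = 6.64/hr (tandem ⇒ throughput preserved).
W₁ = 1/(μ₁−λ) = 1/(10.44−6.64) = 0.26316 hr
W₂ = 1/(μ₂−λ) = 1/(21.16−6.64) = 0.06887 hr
W_total = W₁ + W₂ = 0.26316 + 0.06887 = 0.33203 hr

Final: 0.33203 hr


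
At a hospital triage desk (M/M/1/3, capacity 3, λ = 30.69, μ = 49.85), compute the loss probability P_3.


ρ = λ/μ = 30.69/49.85 = 0.6156
P_K = (1−ρ)ρ^K/(1−ρ^(K+1)) = (0.3844·0.233343)/(1 − 0.143657)
= 0.089686/0.856343 = 0.104732

Final: 0.104732


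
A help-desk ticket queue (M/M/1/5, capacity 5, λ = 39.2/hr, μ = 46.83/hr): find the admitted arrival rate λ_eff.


ρ = 0.8371; P_K = (1−ρ)ρ^5/(1−ρ^6) = 0.102073
λ_eff = λ(1 − P_K) = 39.2·(1 − 0.102073) = 39.2·0.897927 = 35.1987 /hr

Final: 35.1987 /hr


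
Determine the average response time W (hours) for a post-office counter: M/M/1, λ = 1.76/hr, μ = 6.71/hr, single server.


W = 1/(μ−λ) = 1/(6.71 − 1.76) = 1/4.95 = 0.2020 hr

Final: 0.2020 hr


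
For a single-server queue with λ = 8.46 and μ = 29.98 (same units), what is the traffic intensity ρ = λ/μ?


ρ = λ/μ = 8.46/29.98 = 0.2822

Final: 0.2822


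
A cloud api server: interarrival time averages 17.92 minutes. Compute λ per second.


λ = 1/(interarrival time) in consistent units.
1 second = 0.0166667 min, so λ = 0.0166667/17.92 = 0.0009301 per second

Final: 0.0009301 /sec


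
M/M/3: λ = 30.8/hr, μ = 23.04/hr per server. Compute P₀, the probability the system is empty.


a = λ/μ = 30.8/23.04 = 1.3368; ρ = a/c = 0.4456
Σ_{k=0}^{2} a^k/k! (terms k=0..2) = 1.00000 + 1.33681 + 0.89352 = 3.23033
Tail: a^3/(3!(1−ρ)) = 2.38894/(6·0.5544) = 0.71818
P₀ = 1/(3.23033 + 0.71818) = 1/3.94851 = 0.253260

Final: 0.253260


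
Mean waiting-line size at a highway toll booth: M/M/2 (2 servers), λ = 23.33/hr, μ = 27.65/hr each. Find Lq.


a = λ/μ = 0.8438; ρ = a/2 = 0.4219
P₀ = 0.406588
Lq = P₀·a^c·ρ / (c!·(1−ρ)²) = 0.406588·0.71193·0.4219/(2·0.33422)
= 0.18269

Final: 0.18269


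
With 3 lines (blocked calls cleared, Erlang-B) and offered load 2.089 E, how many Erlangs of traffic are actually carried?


B(3,2.089) = 0.223755 (Erlang-B)
Carried load = a(1 − B) = 2.089·(1 − 0.223755) = 2.089·0.776245 = 1.6216 E

Final: 1.6216 Erlangs


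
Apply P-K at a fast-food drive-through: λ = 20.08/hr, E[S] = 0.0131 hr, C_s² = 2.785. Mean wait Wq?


ρ = λ·E[S] = 20.08·0.0131 = 0.2630
E[S²] = E[S]²(1+C_s²) = 0.0131²·(1+2.785) = 0.0006495
Wq = λ·E[S²]/(2(1−ρ)) = 20.08·0.0006495/(2·0.7370) = 0.008849 hr

Final: 0.008849 hr


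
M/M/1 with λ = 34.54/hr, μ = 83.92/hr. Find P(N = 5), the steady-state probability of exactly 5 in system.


ρ = 34.54/83.92 = 0.4116
P_n = (1−ρ)·ρ^n = (1 − 0.4116)·0.4116^5 = 0.5884·0.011811 = 0.006950

Final: 0.006950


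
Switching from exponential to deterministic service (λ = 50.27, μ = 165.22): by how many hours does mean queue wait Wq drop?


ρ = 50.27/165.22 = 0.3043
Wq(M/M/1) = ρ/(μ−λ) = 0.3043/114.95 = 0.002647 hr
Wq(M/D/1) = ρ/(2(μ−λ)) = 0.001323 hr
Savings = 0.002647 − 0.001323 = 0.001323 hr

Final: 0.001323 hr


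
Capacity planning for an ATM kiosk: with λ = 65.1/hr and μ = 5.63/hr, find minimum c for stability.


Stability requires cμ > λ ⇔ c > λ/μ.
λ/μ = 65.1/5.63 = 11.5631
Minimum integer c = ⌊11.5631⌋ + 1 = 12
Check: 12·5.63 = 67.56 > 65.1, while 11·5.63 = 61.93 ≤ 65.1

Final: 12 servers


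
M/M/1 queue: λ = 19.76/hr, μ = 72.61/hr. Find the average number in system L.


ρ = λ/μ = 19.76/72.61 = 0.2721
L = ρ/(1−ρ) = 0.2721/(1 − 0.2721) = 0.2721/0.7279 = 0.3739

Final: 0.3739


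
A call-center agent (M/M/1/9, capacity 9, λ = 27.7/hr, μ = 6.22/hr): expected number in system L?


ρ = 27.7/6.22 = 4.4534
L = ρ[1 − (K+1)ρ^K + Kρ^(K+1)] / [(1−ρ)(1−ρ^(K+1))]
Numerator: 4.4534·(1 − 10·688976.579899 + 9·3068271.907268) = 92294807.323111
Denominator: (-3.4534)·(-3068270.907268) = 10595893.744069
L = 92294807.323111/10595893.744069 = 8.7104

Final: 8.7104


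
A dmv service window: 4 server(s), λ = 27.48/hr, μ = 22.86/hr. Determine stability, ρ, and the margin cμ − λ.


Total capacity cμ = 4·22.86 = 91.44/hr
ρ = λ/(cμ) = 27.48/91.44 = 0.3005
Stable ⇔ ρ < 1: YES
Spare capacity = cμ − λ = 91.44 − 27.48 = 63.96/hr

Final: ρ = 0.3005; stable; margin = 63.96/hr


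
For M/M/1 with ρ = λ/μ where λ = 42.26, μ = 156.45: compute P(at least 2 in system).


ρ = 42.26/156.45 = 0.2701
P(N ≥ n) = ρ^n = 0.2701^2 = 0.072964

Final: 0.072964


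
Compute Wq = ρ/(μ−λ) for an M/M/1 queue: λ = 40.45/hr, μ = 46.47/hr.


ρ = 40.45/46.47 = 0.8705
Wq = ρ/(μ−λ) = 0.8705/(46.47 − 40.45) = 0.8705/6.02 = 0.1446 hr

Final: 0.1446 hr


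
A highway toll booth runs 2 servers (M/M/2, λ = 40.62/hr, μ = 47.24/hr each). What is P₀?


a = λ/μ = 40.62/47.24 = 0.8599; ρ = a/c = 0.4299
Σ_{k=0}^{1} a^k/k! (terms k=0..1) = 1.00000 + 0.85986 = 1.85986
Tail: a^2/(2!(1−ρ)) = 0.73937/(2·0.5701) = 0.64849
P₀ = 1/(1.85986 + 0.64849) = 1/2.50835 = 0.398668

Final: 0.398668


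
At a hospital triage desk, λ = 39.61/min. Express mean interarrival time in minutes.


Mean interarrival time = 1/λ = 1/39.61 minute = 0.02525 minute
In minutes: 0.02525 × 1 = 0.02525 min

Final: 0.02525 min


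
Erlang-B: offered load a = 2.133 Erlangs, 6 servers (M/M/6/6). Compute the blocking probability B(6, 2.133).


B(c,a) = (a^c/c!) / Σ_{k=0}^{c} a^k/k!
a^6/6! = 0.130801
Σ terms (k=0..6): 1.00000 + 2.13300 + 2.27484 + 1.61741 + 0.86249 + 0.36794 + 0.13080 = 8.386483
B = 0.130801/8.386483 = 0.015597

Final: 0.015597


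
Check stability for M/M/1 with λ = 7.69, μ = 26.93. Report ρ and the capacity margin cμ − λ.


Total capacity cμ = 1·26.93 = 26.93/hr
ρ = λ/(cμ) = 7.69/26.93 = 0.2856
Stable ⇔ ρ < 1: YES
Spare capacity = cμ − λ = 26.93 − 7.69 = 19.24/hr

Final: ρ = 0.2856; stable; margin = 19.24/hr


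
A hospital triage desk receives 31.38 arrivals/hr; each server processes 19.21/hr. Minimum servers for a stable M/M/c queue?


Stability requires cμ > λ ⇔ c > λ/μ.
λ/μ = 31.38/19.21 = 1.6335
Minimum integer c = ⌊1.6335⌋ + 1 = 2
Check: 2·19.21 = 38.42 > 31.38, while 1·19.21 = 19.21 ≤ 31.38

Final: 2 servers


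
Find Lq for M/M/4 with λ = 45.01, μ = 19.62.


a = λ/μ = 2.2941; ρ = a/4 = 0.5735
P₀ = 0.093952
Lq = P₀·a^c·ρ / (c!·(1−ρ)²) = 0.093952·27.69747·0.5735/(24·0.18188)
= 0.34189

Final: 0.34189


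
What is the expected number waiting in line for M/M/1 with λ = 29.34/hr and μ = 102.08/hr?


ρ = 29.34/102.08 = 0.2874
Lq = ρ²/(1−ρ) = 0.08261/0.7126 = 0.1159

Final: 0.1159


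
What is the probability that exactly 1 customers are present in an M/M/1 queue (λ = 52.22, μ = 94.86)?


ρ = 52.22/94.86 = 0.5505
P_n = (1−ρ)·ρ^n = (1 − 0.5505)·0.5505^1 = 0.4495·0.550495 = 0.247450

Final: 0.247450


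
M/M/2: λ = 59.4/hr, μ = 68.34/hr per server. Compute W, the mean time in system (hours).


a = 0.8692; ρ = 0.4346; P₀ = 0.394125
Lq = P₀·a^c·ρ/(c!(1−ρ)²) = 0.20239
Wq = Lq/λ = 0.20239/59.4 = 0.003407 hr
W = Wq + 1/μ = 0.003407 + 0.01463 = 0.01804 hr

Final: 0.01804 hr


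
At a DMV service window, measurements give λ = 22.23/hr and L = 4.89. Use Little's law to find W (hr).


W = L/λ = 4.89/22.23 = 0.2200 hr

Final: 0.2200 hr


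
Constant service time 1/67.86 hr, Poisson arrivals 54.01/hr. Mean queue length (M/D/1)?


ρ = 54.01/67.86 = 0.7959
M/D/1: Lq = ρ²/(2(1−ρ)) = 0.6335/(2·0.2041) = 1.55187

Final: 1.55187


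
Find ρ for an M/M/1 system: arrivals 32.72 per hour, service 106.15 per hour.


ρ = λ/μ = 32.72/106.15 = 0.3082

Final: 0.3082


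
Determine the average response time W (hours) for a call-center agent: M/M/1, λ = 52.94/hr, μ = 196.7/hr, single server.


W = 1/(μ−λ) = 1/(196.7 − 52.94) = 1/143.76 = 0.006956 hr

Final: 0.006956 hr


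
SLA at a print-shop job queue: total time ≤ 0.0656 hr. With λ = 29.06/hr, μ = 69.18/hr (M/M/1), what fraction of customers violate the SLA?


W ~ Exponential(μ−λ) for M/M/1.
μ − λ = 69.18 − 29.06 = 40.1200
P(W > t) = e^{−(μ−λ)t} = e^{−2.6319} = 0.071944

Final: 0.071944


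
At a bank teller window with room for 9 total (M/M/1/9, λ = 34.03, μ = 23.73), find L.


ρ = 34.03/23.73 = 1.4340
L = ρ[1 − (K+1)ρ^K + Kρ^(K+1)] / [(1−ρ)(1−ρ^(K+1))]
Numerator: 1.4340·(1 − 10·25.649441 + 9·36.782573) = 108.340669
Denominator: (-0.4340)·(-35.782573) = 15.531416
L = 108.340669/15.531416 = 6.9756

Final: 6.9756


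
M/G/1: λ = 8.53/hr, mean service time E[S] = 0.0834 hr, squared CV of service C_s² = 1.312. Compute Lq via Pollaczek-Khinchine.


ρ = λ·E[S] = 8.53·0.0834 = 0.7114
Lq = ρ²(1+C_s²)/(2(1−ρ)) = 0.5061·(1+1.312)/(2·0.2886)
= 0.5061·2.3120/0.5772 = 2.02719

Final: 2.02719


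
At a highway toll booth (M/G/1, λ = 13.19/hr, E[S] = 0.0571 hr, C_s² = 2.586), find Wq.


ρ = λ·E[S] = 13.19·0.0571 = 0.7531
E[S²] = E[S]²(1+C_s²) = 0.0571²·(1+2.586) = 0.011692
Wq = λ·E[S²]/(2(1−ρ)) = 13.19·0.011692/(2·0.2469) = 0.31237 hr

Final: 0.31237 hr


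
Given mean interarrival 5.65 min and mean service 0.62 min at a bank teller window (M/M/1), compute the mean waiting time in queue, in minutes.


λ = 60/5.65 = 10.6195 /hr
μ = 60/0.62 = 96.7742 /hr
ρ = λ/μ = 10.6195/96.7742 = 0.1097
Wq = ρ/(μ−λ) = 0.1097/(96.7742−10.6195) = 0.001274 hr
In minutes: 0.001274·60 = 0.07642 min

Final: 0.07642 min


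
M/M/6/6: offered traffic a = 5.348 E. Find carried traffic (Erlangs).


B(6,5.348) = 0.217827 (Erlang-B)
Carried load = a(1 − B) = 5.348·(1 − 0.217827) = 5.348·0.782173 = 4.1831 E

Final: 4.1831 Erlangs


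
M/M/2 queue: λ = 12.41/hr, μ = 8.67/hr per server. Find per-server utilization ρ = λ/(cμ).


ρ = λ/(cμ) = 12.41/(2·8.67) = 12.41/17.34 = 0.7157

Final: 0.7157


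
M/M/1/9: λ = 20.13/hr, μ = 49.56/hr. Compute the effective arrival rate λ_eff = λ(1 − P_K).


ρ = 0.4062; P_K = (1−ρ)ρ^9/(1−ρ^10) = 0.0001787
λ_eff = λ(1 − P_K) = 20.13·(1 − 0.0001787) = 20.13·0.999821 = 20.1264 /hr

Final: 20.1264 /hr


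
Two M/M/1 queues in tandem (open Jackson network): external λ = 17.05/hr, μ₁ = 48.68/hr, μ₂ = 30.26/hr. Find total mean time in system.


Each node sees arrival rate λ = 17.05/hr (tandem ⇒ throughput preserved).
W₁ = 1/(μ₁−λ) = 1/(48.68−17.05) = 0.03162 hr
W₂ = 1/(μ₂−λ) = 1/(30.26−17.05) = 0.07570 hr
W_total = W₁ + W₂ = 0.03162 + 0.07570 = 0.10732 hr

Final: 0.10732 hr


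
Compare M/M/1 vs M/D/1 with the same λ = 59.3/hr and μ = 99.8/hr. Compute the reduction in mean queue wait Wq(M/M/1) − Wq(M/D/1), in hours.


ρ = 59.3/99.8 = 0.5942
Wq(M/M/1) = ρ/(μ−λ) = 0.5942/40.50 = 0.01467 hr
Wq(M/D/1) = ρ/(2(μ−λ)) = 0.007336 hr
Savings = 0.01467 − 0.007336 = 0.007336 hr

Final: 0.007336 hr


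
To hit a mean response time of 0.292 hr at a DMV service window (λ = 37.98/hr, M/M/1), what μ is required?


W = 1/(μ−λ) ⇒ μ − λ = 1/W = 1/0.292 = 3.4247
μ = λ + 1/W = 37.98 + 3.4247 = 41.4047 per hr

Final: 41.4047 /hr


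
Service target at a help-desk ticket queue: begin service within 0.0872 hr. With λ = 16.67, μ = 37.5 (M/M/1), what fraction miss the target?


ρ = 16.67/37.5 = 0.4445
P(Wq > t) = ρ·e^{−(μ−λ)t} = 0.4445·e^{−1.8164}
= 0.4445·0.162614 = 0.072287

Final: 0.072287


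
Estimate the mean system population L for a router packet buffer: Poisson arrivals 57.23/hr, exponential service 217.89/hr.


ρ = λ/μ = 57.23/217.89 = 0.2627
L = ρ/(1−ρ) = 0.2627/(1 − 0.2627) = 0.2627/0.7373 = 0.3562

Final: 0.3562


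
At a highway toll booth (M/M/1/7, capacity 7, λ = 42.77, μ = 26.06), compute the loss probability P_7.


ρ = λ/μ = 42.77/26.06 = 1.6412
P_K = (1−ρ)ρ^K/(1−ρ^(K+1)) = (-0.6412·32.074055)/(1 − 52.640343)
= -20.566288/-51.640343 = 0.398260

Final: 0.398260


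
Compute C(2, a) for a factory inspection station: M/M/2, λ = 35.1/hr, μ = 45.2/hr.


a = λ/μ = 0.7765; ρ = a/2 = 0.3883
P₀ = 0.440637 (from M/M/c formula)
C(c,a) = [a^c/(c!(1−ρ))]·P₀ = [0.60303/(2·0.6117)]·0.440637
= 0.49289·0.440637 = 0.217186

Final: 0.217186


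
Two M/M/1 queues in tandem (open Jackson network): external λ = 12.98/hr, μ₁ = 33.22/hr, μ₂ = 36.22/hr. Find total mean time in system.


Each node sees arrival rate λ = 12.98/hr (tandem ⇒ throughput preserved).
W₁ = 1/(μ₁−λ) = 1/(33.22−12.98) = 0.04941 hr
W₂ = 1/(μ₂−λ) = 1/(36.22−12.98) = 0.04303 hr
W_total = W₁ + W₂ = 0.04941 + 0.04303 = 0.09244 hr

Final: 0.09244 hr


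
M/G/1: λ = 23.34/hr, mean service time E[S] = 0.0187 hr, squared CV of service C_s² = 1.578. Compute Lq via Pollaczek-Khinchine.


ρ = λ·E[S] = 23.34·0.0187 = 0.4365
Lq = ρ²(1+C_s²)/(2(1−ρ)) = 0.1905·(1+1.578)/(2·0.5635)
= 0.1905·2.5780/1.1271 = 0.43572

Final: 0.43572


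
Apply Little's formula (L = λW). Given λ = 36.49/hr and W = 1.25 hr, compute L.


L = λW = 36.49·1.25 = 45.6125

Final: 45.6125


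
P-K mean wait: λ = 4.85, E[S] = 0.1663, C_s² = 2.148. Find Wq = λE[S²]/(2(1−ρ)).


ρ = λ·E[S] = 4.85·0.1663 = 0.8066
E[S²] = E[S]²(1+C_s²) = 0.1663²·(1+2.148) = 0.087060
Wq = λ·E[S²]/(2(1−ρ)) = 4.85·0.087060/(2·0.1934) = 1.09137 hr

Final: 1.09137 hr


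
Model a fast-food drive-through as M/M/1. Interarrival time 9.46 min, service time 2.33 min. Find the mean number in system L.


λ = 60/9.46 = 6.3425 /hr
μ = 60/2.33 = 25.7511 /hr
ρ = λ/μ = 6.3425/25.7511 = 0.2463
L = ρ/(1−ρ) = 0.2463/0.7537 = 0.3268

Final: 0.3268


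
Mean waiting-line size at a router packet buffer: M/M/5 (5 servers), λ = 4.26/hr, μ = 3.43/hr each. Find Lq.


a = λ/μ = 1.2420; ρ = a/5 = 0.2484
P₀ = 0.288647
Lq = P₀·a^c·ρ / (c!·(1−ρ)²) = 0.288647·2.95514·0.2484/(120·0.56491)
= 0.003126

Final: 0.003126


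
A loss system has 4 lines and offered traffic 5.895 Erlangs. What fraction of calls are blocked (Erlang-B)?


B(c,a) = (a^c/c!) / Σ_{k=0}^{c} a^k/k!
a^4/4! = 50.318072
Σ terms (k=0..4): 1.00000 + 5.89500 + 17.37551 + 34.14288 + 50.31807 = 108.731467
B = 50.318072/108.731467 = 0.462774

Final: 0.462774


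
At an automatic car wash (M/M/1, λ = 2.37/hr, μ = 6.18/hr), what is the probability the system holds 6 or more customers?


ρ = 2.37/6.18 = 0.3835
P(N ≥ n) = ρ^n = 0.3835^6 = 0.003181

Final: 0.003181


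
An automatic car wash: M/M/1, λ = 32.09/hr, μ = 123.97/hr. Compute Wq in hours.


ρ = 32.09/123.97 = 0.2589
Wq = ρ/(μ−λ) = 0.2589/(123.97 − 32.09) = 0.2589/91.88 = 0.002817 hr

Final: 0.002817 hr


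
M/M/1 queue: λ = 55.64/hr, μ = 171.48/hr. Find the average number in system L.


ρ = λ/μ = 55.64/171.48 = 0.3245
L = ρ/(1−ρ) = 0.3245/(1 − 0.3245) = 0.3245/0.6755 = 0.4803

Final: 0.4803


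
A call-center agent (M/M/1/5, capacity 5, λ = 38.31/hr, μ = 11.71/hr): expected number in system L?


ρ = 38.31/11.71 = 3.2716
L = ρ[1 − (K+1)ρ^K + Kρ^(K+1)] / [(1−ρ)(1−ρ^(K+1))]
Numerator: 3.2716·(1 − 6·374.779894 + 5·1226.115948) = 12703.152296
Denominator: (-2.2716)·(-1225.115948) = 2782.927774
L = 12703.152296/2782.927774 = 4.5647

Final: 4.5647


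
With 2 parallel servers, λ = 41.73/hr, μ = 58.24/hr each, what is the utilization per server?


ρ = λ/(cμ) = 41.73/(2·58.24) = 41.73/116.48 = 0.3583

Final: 0.3583
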